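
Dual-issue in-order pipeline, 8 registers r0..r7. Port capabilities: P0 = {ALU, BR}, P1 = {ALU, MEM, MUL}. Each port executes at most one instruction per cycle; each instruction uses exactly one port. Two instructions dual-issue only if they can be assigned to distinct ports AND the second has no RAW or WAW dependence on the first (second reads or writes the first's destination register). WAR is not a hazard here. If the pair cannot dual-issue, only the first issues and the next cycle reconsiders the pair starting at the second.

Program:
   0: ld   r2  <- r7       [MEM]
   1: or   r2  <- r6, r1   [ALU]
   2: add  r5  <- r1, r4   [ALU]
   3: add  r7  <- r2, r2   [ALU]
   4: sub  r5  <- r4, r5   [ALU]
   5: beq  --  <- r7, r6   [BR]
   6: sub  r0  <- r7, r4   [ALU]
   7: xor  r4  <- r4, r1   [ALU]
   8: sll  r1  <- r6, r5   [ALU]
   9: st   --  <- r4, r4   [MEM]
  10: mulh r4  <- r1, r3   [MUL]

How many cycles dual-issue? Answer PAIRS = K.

c0: i0 ld.MEM  WAW r2
c1: i1+i2 or.ALU/add.ALU  dual
c2: i3+i4 add.ALU/sub.ALU  dual
c3: i5+i6 beq.BR/sub.ALU  dual
c4: i7+i8 xor.ALU/sll.ALU  dual
c5: i9 st.MEM  no-port MEM/MUL
c6: i10 mulh.MUL  tail

PAIRS = 4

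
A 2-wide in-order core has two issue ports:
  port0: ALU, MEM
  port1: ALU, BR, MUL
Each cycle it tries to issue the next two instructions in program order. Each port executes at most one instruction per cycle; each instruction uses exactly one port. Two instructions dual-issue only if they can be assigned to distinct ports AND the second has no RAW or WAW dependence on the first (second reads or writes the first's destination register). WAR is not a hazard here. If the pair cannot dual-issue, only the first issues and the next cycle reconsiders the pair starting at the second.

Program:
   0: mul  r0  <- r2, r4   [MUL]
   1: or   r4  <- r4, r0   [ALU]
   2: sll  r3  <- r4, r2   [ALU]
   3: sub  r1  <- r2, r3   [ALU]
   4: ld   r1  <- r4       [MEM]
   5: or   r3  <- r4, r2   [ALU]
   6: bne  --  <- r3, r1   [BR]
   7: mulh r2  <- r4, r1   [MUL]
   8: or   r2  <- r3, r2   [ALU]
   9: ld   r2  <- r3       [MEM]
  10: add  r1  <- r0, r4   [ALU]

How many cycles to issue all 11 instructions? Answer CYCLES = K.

CYCLES = 9

#0 head=0: mul.MUL i0 RAW r0
#1 head=1: or.ALU i1 RAW r4
#2 head=2: sll.ALU i2 RAW r3
#3 head=3: sub.ALU i3 WAW r1
#4 head=4: ld.MEM or.ALU i4,i5 dual
#5 head=6: bne.BR i6 no-port BR/MUL
#6 head=7: mulh.MUL i7 RAW+WAW r2
#7 head=8: or.ALU i8 WAW r2
#8 head=9: ld.MEM add.ALU i9,i10 dual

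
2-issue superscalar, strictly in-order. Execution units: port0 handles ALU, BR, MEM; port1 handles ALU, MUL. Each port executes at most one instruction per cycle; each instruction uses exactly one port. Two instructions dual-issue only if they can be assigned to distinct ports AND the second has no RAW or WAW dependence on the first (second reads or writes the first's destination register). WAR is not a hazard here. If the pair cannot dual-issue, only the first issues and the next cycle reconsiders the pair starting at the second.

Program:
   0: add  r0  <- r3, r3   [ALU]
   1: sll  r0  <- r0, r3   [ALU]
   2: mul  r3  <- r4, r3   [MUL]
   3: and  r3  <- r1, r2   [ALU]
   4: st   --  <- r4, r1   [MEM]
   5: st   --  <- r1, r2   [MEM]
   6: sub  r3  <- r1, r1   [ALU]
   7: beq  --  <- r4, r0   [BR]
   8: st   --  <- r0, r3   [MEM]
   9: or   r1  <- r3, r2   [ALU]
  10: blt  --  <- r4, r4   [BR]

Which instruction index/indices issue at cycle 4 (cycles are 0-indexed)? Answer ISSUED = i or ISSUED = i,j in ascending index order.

[0] i0  add.ALU  -- RAW+WAW r0
[1] i1+i2  sll.ALU+mul.MUL  -- pair
[2] i3+i4  and.ALU+st.MEM  -- pair
[3] i5+i6  st.MEM+sub.ALU  -- pair
[4] i7  beq.BR  -- no-port BR/MEM
[5] i8+i9  st.MEM+or.ALU  -- pair
[6] i10  blt.BR  -- tail

ISSUED = 7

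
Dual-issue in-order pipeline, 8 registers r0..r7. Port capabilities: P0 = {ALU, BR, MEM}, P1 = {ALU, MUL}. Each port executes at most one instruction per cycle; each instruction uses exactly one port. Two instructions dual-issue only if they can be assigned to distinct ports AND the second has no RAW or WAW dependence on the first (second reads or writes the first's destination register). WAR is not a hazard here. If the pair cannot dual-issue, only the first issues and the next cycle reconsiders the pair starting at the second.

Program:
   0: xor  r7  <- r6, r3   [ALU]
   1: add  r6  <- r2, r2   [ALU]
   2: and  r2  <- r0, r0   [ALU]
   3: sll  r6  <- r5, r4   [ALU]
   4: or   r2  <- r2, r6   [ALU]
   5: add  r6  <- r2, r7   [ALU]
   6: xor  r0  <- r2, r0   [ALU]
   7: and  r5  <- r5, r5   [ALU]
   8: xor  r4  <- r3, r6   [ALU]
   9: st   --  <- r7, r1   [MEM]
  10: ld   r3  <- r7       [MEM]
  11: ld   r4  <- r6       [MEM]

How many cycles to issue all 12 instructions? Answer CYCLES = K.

#0 head=0: xor/add i0+i1 pair
#1 head=2: and/sll i2+i3 pair
#2 head=4: or i4 RAW r2
#3 head=5: add/xor i5+i6 pair
#4 head=7: and/xor i7+i8 pair
#5 head=9: st i9 no-port MEM/MEM
#6 head=10: ld i10 no-port MEM/MEM
#7 head=11: ld i11 tail

CYCLES = 8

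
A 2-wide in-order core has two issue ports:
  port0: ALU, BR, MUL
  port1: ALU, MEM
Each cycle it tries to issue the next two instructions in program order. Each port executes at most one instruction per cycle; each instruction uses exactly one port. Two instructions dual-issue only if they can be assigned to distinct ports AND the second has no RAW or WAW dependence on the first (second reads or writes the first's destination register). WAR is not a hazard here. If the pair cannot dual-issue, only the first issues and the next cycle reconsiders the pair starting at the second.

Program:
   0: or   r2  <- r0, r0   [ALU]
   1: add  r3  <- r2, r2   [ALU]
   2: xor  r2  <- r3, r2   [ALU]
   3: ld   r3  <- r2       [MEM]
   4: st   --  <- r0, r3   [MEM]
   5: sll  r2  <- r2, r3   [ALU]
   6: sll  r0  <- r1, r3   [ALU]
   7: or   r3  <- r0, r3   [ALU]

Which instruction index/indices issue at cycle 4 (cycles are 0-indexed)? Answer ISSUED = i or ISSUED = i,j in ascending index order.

ISSUED = 4,5

t=0 i0:or.ALU ; RAW r2
t=1 i1:add.ALU ; RAW r3
t=2 i2:xor.ALU ; RAW r2
t=3 i3:ld.MEM ; no-port MEM/MEM
t=4 i4+i5:st.MEM/sll.ALU ; 2-wide
t=5 i6:sll.ALU ; RAW r0
t=6 i7:or.ALU ; tail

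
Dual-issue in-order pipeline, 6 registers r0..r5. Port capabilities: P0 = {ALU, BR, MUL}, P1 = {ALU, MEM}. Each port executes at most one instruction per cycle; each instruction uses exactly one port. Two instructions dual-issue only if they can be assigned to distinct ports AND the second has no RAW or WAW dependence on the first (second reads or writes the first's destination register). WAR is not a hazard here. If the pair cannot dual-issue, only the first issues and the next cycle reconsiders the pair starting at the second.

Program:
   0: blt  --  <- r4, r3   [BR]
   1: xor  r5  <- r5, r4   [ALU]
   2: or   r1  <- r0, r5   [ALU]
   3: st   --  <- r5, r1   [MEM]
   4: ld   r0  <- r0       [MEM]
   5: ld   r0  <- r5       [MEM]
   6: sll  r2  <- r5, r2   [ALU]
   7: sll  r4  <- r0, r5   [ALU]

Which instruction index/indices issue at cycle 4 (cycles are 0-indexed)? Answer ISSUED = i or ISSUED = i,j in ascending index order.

ISSUED = 5,6

  cy0 -> i0&i1 (blt.BR+xor.ALU) 2-wide
  cy1 -> i2 (or.ALU) RAW r1
  cy2 -> i3 (st.MEM) no-port MEM/MEM
  cy3 -> i4 (ld.MEM) no-port MEM/MEM
  cy4 -> i5&i6 (ld.MEM+sll.ALU) 2-wide
  cy5 -> i7 (sll.ALU) tail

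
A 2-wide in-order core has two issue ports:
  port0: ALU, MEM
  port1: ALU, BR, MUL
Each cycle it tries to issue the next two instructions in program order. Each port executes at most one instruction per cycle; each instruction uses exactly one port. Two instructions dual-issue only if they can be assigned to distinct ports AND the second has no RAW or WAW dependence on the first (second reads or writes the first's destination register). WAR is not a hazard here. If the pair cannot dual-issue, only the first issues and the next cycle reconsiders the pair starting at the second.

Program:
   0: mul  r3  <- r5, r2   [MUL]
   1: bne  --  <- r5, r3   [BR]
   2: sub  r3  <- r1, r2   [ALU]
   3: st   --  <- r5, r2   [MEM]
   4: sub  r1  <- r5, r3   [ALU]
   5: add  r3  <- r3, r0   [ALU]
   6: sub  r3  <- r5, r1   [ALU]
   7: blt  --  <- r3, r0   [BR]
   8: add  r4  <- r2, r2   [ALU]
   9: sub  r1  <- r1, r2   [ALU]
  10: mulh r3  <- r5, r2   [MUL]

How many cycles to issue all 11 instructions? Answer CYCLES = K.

0. mul.MUL @i0  | no-port MUL/BR
1. bne.BR+sub.ALU @i1,i2  | 2-wide
2. st.MEM+sub.ALU @i3,i4  | 2-wide
3. add.ALU @i5  | WAW r3
4. sub.ALU @i6  | RAW r3
5. blt.BR+add.ALU @i7,i8  | 2-wide
6. sub.ALU+mulh.MUL @i9,i10  | 2-wide

CYCLES = 7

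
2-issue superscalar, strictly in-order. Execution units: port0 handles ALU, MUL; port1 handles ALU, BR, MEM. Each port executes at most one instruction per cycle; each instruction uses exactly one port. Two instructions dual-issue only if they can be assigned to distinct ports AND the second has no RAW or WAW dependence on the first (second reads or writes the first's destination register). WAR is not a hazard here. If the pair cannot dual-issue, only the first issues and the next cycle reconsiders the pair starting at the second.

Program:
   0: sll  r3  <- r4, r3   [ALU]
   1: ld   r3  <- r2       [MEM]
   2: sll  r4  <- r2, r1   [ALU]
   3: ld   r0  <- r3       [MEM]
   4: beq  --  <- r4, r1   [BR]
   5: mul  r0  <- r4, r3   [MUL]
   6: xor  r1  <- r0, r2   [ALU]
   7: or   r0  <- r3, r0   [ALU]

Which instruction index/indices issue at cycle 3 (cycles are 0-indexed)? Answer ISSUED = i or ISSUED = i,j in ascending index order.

ISSUED = 4,5

c0: i0 sll  WAW r3
c1: i1+i2 ld+sll  pair
c2: i3 ld  no-port MEM/BR
c3: i4+i5 beq+mul  pair
c4: i6+i7 xor+or  pair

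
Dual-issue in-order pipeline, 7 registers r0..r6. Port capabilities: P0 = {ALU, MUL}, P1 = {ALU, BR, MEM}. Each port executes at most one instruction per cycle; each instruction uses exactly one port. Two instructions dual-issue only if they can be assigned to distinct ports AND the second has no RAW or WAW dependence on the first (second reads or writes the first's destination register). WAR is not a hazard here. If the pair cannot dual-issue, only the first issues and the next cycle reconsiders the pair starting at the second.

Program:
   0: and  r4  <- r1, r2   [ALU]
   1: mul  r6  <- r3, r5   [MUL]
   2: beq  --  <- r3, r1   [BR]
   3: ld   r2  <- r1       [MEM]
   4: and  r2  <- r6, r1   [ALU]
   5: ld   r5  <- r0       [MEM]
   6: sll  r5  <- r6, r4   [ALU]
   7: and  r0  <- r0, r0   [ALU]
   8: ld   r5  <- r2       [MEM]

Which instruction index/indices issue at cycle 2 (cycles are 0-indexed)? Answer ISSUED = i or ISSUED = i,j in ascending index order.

[0] i0/i1  and.ALU/mul.MUL  -- pair
[1] i2  beq.BR  -- no-port BR/MEM
[2] i3  ld.MEM  -- WAW r2
[3] i4/i5  and.ALU/ld.MEM  -- pair
[4] i6/i7  sll.ALU/and.ALU  -- pair
[5] i8  ld.MEM  -- tail

ISSUED = 3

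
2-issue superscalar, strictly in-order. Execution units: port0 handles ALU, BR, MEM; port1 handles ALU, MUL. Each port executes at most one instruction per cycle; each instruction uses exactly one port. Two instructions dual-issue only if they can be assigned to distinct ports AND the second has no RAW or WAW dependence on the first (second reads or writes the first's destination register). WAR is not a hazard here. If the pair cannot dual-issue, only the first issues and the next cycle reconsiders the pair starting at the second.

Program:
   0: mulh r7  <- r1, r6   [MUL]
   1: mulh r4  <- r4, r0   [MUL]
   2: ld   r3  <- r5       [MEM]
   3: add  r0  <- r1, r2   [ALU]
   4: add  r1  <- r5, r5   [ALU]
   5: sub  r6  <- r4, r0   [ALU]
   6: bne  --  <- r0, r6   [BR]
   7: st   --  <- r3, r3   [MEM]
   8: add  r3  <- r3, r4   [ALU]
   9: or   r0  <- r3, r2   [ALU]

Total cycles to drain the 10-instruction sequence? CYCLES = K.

[0] i0  mulh.MUL  -- no-port MUL/MUL
[1] i1,i2  mulh.MUL+ld.MEM  -- 2-wide
[2] i3,i4  add.ALU+add.ALU  -- 2-wide
[3] i5  sub.ALU  -- RAW r6
[4] i6  bne.BR  -- no-port BR/MEM
[5] i7,i8  st.MEM+add.ALU  -- 2-wide
[6] i9  or.ALU  -- tail

CYCLES = 7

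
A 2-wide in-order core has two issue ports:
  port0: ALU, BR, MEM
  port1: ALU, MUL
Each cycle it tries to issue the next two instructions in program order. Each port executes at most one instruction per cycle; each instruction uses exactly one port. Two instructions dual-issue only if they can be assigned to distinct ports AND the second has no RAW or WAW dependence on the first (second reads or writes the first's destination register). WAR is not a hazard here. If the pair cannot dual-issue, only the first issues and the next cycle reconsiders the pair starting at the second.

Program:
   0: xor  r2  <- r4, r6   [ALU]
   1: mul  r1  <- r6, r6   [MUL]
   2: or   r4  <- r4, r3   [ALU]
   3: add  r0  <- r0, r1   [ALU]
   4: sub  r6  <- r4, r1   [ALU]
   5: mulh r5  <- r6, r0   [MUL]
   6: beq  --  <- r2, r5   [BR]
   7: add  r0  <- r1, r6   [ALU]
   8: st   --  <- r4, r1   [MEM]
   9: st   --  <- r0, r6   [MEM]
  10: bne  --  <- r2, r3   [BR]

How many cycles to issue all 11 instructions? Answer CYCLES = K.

CYCLES = 8

  cy0 -> i0,i1 (xor.ALU/mul.MUL) 2-wide
  cy1 -> i2,i3 (or.ALU/add.ALU) 2-wide
  cy2 -> i4 (sub.ALU) RAW r6
  cy3 -> i5 (mulh.MUL) RAW r5
  cy4 -> i6,i7 (beq.BR/add.ALU) 2-wide
  cy5 -> i8 (st.MEM) no-port MEM/MEM
  cy6 -> i9 (st.MEM) no-port MEM/BR
  cy7 -> i10 (bne.BR) tail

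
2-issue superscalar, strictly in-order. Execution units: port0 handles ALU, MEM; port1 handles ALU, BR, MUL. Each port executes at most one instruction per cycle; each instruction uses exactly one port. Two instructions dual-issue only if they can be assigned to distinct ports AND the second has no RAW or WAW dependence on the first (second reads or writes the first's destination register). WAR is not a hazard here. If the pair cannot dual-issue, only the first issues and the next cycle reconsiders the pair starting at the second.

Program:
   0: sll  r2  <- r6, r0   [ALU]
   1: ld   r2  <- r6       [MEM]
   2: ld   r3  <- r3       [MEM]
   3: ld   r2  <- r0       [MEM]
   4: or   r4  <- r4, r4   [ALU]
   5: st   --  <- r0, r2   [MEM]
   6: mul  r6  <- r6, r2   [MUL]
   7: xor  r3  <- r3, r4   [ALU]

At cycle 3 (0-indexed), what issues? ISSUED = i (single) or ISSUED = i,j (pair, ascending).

ISSUED = 3,4

0. sll.ALU @i0  | WAW r2
1. ld.MEM @i1  | no-port MEM/MEM
2. ld.MEM @i2  | no-port MEM/MEM
3. ld.MEM or.ALU @i3,i4  | pair
4. st.MEM mul.MUL @i5,i6  | pair
5. xor.ALU @i7  | tail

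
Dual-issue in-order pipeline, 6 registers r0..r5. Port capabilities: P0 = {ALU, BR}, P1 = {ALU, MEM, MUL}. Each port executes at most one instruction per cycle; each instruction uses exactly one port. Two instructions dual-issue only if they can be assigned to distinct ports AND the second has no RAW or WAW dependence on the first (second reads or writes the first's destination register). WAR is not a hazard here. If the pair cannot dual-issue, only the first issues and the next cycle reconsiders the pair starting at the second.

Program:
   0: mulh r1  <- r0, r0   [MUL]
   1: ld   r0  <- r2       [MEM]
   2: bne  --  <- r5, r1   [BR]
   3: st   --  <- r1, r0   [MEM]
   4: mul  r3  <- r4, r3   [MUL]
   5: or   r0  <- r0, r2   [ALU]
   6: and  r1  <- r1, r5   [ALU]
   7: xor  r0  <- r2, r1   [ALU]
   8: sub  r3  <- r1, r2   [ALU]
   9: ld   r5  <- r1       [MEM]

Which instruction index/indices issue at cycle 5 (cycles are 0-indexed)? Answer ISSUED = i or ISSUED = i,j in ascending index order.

  cy0 -> i0 (mulh.MUL) no-port MUL/MEM
  cy1 -> i1+i2 (ld.MEM+bne.BR) 2-wide
  cy2 -> i3 (st.MEM) no-port MEM/MUL
  cy3 -> i4+i5 (mul.MUL+or.ALU) 2-wide
  cy4 -> i6 (and.ALU) RAW r1
  cy5 -> i7+i8 (xor.ALU+sub.ALU) 2-wide
  cy6 -> i9 (ld.MEM) tail

ISSUED = 7,8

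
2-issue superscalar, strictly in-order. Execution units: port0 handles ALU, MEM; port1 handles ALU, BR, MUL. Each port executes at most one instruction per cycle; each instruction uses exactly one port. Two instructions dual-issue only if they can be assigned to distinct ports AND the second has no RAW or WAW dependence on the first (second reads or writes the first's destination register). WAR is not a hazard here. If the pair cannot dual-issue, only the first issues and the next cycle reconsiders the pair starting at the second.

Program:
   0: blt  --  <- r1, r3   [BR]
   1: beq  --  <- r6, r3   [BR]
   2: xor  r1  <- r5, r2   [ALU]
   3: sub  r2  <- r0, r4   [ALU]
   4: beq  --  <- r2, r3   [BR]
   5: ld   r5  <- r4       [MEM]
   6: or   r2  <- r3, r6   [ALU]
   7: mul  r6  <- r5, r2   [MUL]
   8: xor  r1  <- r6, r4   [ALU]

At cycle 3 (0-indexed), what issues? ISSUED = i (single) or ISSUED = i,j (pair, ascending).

t=0 i0:blt ; no-port BR/BR
t=1 i1,i2:beq/xor ; 2-wide
t=2 i3:sub ; RAW r2
t=3 i4,i5:beq/ld ; 2-wide
t=4 i6:or ; RAW r2
t=5 i7:mul ; RAW r6
t=6 i8:xor ; tail

ISSUED = 4,5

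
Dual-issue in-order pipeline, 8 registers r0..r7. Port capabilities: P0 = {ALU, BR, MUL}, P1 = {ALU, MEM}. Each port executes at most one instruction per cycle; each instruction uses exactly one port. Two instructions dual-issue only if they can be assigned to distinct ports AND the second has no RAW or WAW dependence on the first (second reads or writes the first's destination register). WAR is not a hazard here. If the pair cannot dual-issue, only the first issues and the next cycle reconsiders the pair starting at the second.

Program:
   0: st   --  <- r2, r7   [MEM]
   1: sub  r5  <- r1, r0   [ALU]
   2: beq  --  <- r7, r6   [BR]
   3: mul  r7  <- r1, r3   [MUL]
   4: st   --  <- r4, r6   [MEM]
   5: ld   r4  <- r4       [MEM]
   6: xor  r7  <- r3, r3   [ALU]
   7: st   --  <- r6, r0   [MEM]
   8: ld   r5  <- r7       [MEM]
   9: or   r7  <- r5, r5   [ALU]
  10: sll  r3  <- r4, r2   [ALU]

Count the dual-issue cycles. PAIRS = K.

[0] i0+i1  st.MEM/sub.ALU  -- pair
[1] i2  beq.BR  -- no-port BR/MUL
[2] i3+i4  mul.MUL/st.MEM  -- pair
[3] i5+i6  ld.MEM/xor.ALU  -- pair
[4] i7  st.MEM  -- no-port MEM/MEM
[5] i8  ld.MEM  -- RAW r5
[6] i9+i10  or.ALU/sll.ALU  -- pair

PAIRS = 4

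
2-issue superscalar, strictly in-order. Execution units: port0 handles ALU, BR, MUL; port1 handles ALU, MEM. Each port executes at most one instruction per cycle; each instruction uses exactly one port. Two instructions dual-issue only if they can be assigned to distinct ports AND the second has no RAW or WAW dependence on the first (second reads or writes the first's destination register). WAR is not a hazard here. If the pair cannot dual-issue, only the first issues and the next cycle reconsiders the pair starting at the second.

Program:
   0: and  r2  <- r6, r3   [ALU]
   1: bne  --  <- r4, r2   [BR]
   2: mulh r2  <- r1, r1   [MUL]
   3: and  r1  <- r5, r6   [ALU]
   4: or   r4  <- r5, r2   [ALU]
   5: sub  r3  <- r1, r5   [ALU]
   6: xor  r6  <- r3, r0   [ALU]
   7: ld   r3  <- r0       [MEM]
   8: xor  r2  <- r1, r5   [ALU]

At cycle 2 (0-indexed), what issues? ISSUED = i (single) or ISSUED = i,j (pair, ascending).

c0: i0 and.ALU  RAW r2
c1: i1 bne.BR  no-port BR/MUL
c2: i2/i3 mulh.MUL;and.ALU  2-wide
c3: i4/i5 or.ALU;sub.ALU  2-wide
c4: i6/i7 xor.ALU;ld.MEM  2-wide
c5: i8 xor.ALU  tail

ISSUED = 2,3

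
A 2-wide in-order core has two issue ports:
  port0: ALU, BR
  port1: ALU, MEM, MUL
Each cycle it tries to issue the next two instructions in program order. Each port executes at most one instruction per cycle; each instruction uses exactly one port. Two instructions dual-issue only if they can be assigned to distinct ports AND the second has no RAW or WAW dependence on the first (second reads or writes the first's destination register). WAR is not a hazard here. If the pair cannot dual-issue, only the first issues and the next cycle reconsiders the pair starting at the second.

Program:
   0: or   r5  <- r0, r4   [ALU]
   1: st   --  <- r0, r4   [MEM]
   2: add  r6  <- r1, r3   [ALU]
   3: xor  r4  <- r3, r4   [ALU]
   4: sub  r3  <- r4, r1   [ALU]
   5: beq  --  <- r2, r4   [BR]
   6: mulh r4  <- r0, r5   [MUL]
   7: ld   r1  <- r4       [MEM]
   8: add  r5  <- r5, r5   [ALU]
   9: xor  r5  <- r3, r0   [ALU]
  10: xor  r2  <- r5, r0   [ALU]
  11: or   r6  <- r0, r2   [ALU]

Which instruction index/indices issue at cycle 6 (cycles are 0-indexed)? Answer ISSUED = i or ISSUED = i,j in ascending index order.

#0 head=0: or.ALU/st.MEM i0+i1 dual
#1 head=2: add.ALU/xor.ALU i2+i3 dual
#2 head=4: sub.ALU/beq.BR i4+i5 dual
#3 head=6: mulh.MUL i6 no-port MUL/MEM
#4 head=7: ld.MEM/add.ALU i7+i8 dual
#5 head=9: xor.ALU i9 RAW r5
#6 head=10: xor.ALU i10 RAW r2
#7 head=11: or.ALU i11 tail

ISSUED = 10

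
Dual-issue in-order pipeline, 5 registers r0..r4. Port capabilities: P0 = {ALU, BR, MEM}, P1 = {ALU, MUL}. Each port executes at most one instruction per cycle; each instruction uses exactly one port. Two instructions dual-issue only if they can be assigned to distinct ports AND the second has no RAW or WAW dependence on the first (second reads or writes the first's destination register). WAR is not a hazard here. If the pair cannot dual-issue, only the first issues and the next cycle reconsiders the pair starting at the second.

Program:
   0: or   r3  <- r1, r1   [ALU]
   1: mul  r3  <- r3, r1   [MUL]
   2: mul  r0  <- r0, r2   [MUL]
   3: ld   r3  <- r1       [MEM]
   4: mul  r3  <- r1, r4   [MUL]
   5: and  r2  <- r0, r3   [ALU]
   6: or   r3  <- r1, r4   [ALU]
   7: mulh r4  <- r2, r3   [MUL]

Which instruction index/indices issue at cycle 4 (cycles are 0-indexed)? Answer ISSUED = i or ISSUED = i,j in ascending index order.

0. or.ALU @i0  | RAW+WAW r3
1. mul.MUL @i1  | no-port MUL/MUL
2. mul.MUL ld.MEM @i2,i3  | dual
3. mul.MUL @i4  | RAW r3
4. and.ALU or.ALU @i5,i6  | dual
5. mulh.MUL @i7  | tail

ISSUED = 5,6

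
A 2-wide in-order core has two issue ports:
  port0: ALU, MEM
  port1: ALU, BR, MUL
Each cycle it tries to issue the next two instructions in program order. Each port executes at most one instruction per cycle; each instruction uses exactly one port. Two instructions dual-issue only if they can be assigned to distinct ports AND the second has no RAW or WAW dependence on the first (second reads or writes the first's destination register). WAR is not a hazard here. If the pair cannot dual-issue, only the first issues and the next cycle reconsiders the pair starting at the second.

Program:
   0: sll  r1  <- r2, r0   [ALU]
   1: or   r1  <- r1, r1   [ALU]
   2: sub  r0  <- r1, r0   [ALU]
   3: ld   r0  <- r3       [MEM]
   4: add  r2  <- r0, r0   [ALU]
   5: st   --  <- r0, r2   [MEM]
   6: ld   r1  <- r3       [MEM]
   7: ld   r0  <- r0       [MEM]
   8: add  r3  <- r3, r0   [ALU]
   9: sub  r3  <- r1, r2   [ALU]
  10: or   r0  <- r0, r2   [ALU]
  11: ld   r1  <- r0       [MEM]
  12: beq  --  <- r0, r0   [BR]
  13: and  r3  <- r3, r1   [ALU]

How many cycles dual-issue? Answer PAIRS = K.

t=0 i0:sll ; RAW+WAW r1
t=1 i1:or ; RAW r1
t=2 i2:sub ; WAW r0
t=3 i3:ld ; RAW r0
t=4 i4:add ; RAW r2
t=5 i5:st ; no-port MEM/MEM
t=6 i6:ld ; no-port MEM/MEM
t=7 i7:ld ; RAW r0
t=8 i8:add ; WAW r3
t=9 i9+i10:sub+or ; pair
t=10 i11+i12:ld+beq ; pair
t=11 i13:and ; tail

PAIRS = 2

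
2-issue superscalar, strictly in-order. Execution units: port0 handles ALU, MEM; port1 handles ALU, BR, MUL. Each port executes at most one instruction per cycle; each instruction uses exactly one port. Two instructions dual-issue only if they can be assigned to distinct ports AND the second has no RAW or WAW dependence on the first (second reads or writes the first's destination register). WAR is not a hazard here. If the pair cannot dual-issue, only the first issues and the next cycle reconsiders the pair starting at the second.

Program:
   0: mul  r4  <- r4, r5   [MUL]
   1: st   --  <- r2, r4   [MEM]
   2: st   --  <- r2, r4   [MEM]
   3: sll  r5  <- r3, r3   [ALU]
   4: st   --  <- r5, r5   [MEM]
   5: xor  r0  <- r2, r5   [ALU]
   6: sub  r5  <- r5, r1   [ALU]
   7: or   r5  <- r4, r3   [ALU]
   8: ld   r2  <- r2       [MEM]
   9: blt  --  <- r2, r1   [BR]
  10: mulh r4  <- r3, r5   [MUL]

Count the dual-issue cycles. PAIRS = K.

PAIRS = 3

[0] i0  mul  -- RAW r4
[1] i1  st  -- no-port MEM/MEM
[2] i2+i3  st;sll  -- pair
[3] i4+i5  st;xor  -- pair
[4] i6  sub  -- WAW r5
[5] i7+i8  or;ld  -- pair
[6] i9  blt  -- no-port BR/MUL
[7] i10  mulh  -- tail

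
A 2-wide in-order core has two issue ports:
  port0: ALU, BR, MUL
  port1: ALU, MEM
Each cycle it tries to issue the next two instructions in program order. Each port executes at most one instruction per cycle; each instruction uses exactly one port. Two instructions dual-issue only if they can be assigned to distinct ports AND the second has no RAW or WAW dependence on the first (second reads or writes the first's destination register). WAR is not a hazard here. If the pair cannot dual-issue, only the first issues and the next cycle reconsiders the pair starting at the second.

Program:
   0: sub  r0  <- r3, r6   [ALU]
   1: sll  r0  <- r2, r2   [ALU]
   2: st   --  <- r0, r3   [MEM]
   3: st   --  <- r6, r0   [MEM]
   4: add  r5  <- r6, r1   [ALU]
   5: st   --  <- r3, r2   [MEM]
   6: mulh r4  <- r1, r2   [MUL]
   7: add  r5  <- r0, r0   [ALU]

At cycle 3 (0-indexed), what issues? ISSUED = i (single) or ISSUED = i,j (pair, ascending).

#0 head=0: sub i0 WAW r0
#1 head=1: sll i1 RAW r0
#2 head=2: st i2 no-port MEM/MEM
#3 head=3: st+add i3+i4 pair
#4 head=5: st+mulh i5+i6 pair
#5 head=7: add i7 tail

ISSUED = 3,4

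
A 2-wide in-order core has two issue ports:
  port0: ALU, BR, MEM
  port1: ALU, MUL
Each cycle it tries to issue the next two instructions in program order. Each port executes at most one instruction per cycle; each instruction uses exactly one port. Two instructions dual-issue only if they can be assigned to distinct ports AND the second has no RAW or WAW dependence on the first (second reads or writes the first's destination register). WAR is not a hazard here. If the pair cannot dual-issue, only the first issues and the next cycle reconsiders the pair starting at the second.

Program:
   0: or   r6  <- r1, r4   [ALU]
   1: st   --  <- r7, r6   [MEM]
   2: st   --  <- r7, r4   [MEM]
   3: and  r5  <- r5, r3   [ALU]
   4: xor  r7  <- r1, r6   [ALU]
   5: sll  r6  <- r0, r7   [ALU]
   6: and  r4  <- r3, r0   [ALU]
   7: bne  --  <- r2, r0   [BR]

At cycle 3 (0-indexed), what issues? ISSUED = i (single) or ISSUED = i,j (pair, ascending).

0. or.ALU @i0  | RAW r6
1. st.MEM @i1  | no-port MEM/MEM
2. st.MEM+and.ALU @i2+i3  | 2-wide
3. xor.ALU @i4  | RAW r7
4. sll.ALU+and.ALU @i5+i6  | 2-wide
5. bne.BR @i7  | tail

ISSUED = 4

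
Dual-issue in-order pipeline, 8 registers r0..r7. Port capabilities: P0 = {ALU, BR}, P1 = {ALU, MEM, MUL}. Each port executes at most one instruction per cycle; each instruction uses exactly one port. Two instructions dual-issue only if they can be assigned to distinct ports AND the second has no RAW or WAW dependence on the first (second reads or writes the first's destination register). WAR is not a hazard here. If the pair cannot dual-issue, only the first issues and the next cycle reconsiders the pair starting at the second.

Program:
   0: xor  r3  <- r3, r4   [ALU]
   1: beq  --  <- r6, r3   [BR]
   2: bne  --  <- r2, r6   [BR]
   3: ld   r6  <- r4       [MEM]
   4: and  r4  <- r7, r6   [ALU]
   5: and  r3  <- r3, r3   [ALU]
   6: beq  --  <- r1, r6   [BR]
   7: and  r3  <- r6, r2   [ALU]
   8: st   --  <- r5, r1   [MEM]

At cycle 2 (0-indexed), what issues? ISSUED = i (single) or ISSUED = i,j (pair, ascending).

ISSUED = 2,3

t=0 i0:xor ; RAW r3
t=1 i1:beq ; no-port BR/BR
t=2 i2,i3:bne;ld ; dual
t=3 i4,i5:and;and ; dual
t=4 i6,i7:beq;and ; dual
t=5 i8:st ; tail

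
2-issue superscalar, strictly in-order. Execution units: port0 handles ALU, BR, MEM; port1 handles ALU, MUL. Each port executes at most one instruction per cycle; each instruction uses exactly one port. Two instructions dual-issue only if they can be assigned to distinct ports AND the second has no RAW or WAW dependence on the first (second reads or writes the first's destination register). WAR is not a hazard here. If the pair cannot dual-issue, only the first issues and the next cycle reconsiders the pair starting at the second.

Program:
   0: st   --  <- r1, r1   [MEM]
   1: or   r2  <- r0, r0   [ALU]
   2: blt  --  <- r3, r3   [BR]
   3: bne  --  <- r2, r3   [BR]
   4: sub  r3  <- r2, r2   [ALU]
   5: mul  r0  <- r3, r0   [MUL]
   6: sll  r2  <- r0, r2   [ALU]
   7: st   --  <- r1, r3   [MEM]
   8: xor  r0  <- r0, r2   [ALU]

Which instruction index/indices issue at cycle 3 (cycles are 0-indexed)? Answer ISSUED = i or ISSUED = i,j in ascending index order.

ISSUED = 5

#0 head=0: st.MEM;or.ALU i0+i1 pair
#1 head=2: blt.BR i2 no-port BR/BR
#2 head=3: bne.BR;sub.ALU i3+i4 pair
#3 head=5: mul.MUL i5 RAW r0
#4 head=6: sll.ALU;st.MEM i6+i7 pair
#5 head=8: xor.ALU i8 tail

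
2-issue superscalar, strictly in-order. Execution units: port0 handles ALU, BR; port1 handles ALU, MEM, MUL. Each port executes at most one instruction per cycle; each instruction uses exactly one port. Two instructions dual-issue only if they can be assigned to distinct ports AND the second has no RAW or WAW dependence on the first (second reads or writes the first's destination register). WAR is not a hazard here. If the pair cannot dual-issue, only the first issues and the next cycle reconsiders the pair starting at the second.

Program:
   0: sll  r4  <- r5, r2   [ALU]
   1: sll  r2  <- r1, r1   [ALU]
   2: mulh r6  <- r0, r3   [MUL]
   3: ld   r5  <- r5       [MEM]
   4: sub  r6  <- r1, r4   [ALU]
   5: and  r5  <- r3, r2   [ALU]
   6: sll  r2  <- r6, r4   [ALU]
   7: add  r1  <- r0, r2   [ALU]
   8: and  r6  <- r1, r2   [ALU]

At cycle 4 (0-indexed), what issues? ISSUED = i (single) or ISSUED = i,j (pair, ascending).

ISSUED = 7

  cy0 -> i0/i1 (sll.ALU+sll.ALU) 2-wide
  cy1 -> i2 (mulh.MUL) no-port MUL/MEM
  cy2 -> i3/i4 (ld.MEM+sub.ALU) 2-wide
  cy3 -> i5/i6 (and.ALU+sll.ALU) 2-wide
  cy4 -> i7 (add.ALU) RAW r1
  cy5 -> i8 (and.ALU) tail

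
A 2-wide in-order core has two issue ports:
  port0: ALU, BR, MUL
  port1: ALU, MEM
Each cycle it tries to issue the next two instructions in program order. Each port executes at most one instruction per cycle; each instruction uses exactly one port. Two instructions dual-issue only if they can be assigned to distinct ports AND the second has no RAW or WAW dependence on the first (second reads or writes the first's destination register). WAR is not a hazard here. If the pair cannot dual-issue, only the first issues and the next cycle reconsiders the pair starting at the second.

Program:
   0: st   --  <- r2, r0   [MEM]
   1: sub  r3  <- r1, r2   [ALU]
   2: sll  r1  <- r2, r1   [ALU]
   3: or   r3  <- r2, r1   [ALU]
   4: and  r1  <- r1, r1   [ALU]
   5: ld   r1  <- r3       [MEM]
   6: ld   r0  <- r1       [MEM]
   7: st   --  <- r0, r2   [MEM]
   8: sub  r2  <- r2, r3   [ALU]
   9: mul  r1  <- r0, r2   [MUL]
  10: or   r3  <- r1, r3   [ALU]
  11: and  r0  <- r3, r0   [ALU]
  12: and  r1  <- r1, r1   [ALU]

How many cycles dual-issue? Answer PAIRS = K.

PAIRS = 4

t=0 i0,i1:st+sub ; pair
t=1 i2:sll ; RAW r1
t=2 i3,i4:or+and ; pair
t=3 i5:ld ; no-port MEM/MEM
t=4 i6:ld ; no-port MEM/MEM
t=5 i7,i8:st+sub ; pair
t=6 i9:mul ; RAW r1
t=7 i10:or ; RAW r3
t=8 i11,i12:and+and ; pair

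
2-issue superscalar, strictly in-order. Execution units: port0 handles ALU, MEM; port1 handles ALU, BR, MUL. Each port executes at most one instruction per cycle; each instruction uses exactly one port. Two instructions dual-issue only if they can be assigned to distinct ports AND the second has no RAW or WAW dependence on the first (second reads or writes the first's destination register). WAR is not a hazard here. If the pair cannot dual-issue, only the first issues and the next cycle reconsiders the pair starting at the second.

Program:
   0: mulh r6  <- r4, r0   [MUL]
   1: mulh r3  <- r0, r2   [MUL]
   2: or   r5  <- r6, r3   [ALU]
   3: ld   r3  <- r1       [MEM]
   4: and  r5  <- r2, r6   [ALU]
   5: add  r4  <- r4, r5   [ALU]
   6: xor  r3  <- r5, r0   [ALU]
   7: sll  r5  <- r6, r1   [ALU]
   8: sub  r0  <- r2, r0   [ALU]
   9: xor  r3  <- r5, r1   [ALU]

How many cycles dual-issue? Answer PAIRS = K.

t=0 i0:mulh ; no-port MUL/MUL
t=1 i1:mulh ; RAW r3
t=2 i2&i3:or/ld ; dual
t=3 i4:and ; RAW r5
t=4 i5&i6:add/xor ; dual
t=5 i7&i8:sll/sub ; dual
t=6 i9:xor ; tail

PAIRS = 3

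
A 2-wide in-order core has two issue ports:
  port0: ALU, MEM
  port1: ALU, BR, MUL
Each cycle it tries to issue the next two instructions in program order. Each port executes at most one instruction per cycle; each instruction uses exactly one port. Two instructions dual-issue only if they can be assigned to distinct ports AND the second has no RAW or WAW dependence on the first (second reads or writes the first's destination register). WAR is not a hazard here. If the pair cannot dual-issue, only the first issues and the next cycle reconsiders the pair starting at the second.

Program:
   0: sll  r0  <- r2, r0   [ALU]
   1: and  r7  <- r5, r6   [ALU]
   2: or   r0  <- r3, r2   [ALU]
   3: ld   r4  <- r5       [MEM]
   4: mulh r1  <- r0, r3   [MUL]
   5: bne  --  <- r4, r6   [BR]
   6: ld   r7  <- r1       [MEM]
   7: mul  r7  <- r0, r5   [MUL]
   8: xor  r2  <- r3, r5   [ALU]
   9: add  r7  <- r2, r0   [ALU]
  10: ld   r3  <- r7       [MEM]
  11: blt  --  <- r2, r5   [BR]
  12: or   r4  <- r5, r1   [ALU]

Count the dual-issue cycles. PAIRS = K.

[0] i0/i1  sll.ALU;and.ALU  -- 2-wide
[1] i2/i3  or.ALU;ld.MEM  -- 2-wide
[2] i4  mulh.MUL  -- no-port MUL/BR
[3] i5/i6  bne.BR;ld.MEM  -- 2-wide
[4] i7/i8  mul.MUL;xor.ALU  -- 2-wide
[5] i9  add.ALU  -- RAW r7
[6] i10/i11  ld.MEM;blt.BR  -- 2-wide
[7] i12  or.ALU  -- tail

PAIRS = 5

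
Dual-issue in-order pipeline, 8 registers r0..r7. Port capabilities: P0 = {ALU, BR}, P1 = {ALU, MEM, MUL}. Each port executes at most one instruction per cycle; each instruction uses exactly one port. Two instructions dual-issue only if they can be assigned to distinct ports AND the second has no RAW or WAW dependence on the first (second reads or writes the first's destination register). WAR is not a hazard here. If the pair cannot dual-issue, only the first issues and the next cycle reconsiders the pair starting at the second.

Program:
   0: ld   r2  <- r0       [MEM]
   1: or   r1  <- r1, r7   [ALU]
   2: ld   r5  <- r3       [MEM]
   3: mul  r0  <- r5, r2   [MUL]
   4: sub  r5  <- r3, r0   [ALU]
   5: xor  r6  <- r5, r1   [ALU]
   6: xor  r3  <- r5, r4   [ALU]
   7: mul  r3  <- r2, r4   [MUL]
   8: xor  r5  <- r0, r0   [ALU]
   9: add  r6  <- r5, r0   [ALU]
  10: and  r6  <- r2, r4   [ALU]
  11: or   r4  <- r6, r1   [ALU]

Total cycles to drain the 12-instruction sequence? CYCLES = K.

CYCLES = 9

#0 head=0: ld/or i0&i1 dual
#1 head=2: ld i2 no-port MEM/MUL
#2 head=3: mul i3 RAW r0
#3 head=4: sub i4 RAW r5
#4 head=5: xor/xor i5&i6 dual
#5 head=7: mul/xor i7&i8 dual
#6 head=9: add i9 WAW r6
#7 head=10: and i10 RAW r6
#8 head=11: or i11 tail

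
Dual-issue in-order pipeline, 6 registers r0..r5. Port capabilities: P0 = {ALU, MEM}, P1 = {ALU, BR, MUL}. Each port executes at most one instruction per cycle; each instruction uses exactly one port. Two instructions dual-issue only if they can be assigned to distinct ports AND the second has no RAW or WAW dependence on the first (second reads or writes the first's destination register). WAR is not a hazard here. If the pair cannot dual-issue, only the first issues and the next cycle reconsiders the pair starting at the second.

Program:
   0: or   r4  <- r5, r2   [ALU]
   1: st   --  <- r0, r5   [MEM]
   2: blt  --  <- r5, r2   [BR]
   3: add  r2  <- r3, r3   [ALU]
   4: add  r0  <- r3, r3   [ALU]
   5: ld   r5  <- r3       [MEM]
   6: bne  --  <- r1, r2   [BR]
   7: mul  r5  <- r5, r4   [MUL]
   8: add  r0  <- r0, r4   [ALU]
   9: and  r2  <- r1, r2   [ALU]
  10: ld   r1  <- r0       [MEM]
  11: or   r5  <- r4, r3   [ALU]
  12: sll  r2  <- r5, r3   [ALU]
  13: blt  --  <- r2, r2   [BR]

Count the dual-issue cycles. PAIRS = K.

PAIRS = 5

0. or.ALU st.MEM @i0&i1  | dual
1. blt.BR add.ALU @i2&i3  | dual
2. add.ALU ld.MEM @i4&i5  | dual
3. bne.BR @i6  | no-port BR/MUL
4. mul.MUL add.ALU @i7&i8  | dual
5. and.ALU ld.MEM @i9&i10  | dual
6. or.ALU @i11  | RAW r5
7. sll.ALU @i12  | RAW r2
8. blt.BR @i13  | tail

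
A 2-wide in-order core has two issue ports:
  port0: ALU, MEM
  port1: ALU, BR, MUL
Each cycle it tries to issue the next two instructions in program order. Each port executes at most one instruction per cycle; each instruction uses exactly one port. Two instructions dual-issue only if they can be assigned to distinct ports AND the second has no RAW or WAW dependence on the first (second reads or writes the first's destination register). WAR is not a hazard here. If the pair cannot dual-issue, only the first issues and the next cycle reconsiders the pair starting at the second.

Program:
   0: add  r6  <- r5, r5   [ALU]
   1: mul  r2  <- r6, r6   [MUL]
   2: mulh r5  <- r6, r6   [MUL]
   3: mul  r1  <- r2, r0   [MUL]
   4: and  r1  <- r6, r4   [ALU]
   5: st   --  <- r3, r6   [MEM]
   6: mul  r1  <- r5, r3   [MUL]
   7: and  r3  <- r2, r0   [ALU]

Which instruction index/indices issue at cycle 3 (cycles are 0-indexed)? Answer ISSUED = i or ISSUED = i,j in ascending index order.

0. add @i0  | RAW r6
1. mul @i1  | no-port MUL/MUL
2. mulh @i2  | no-port MUL/MUL
3. mul @i3  | WAW r1
4. and+st @i4+i5  | 2-wide
5. mul+and @i6+i7  | 2-wide

ISSUED = 3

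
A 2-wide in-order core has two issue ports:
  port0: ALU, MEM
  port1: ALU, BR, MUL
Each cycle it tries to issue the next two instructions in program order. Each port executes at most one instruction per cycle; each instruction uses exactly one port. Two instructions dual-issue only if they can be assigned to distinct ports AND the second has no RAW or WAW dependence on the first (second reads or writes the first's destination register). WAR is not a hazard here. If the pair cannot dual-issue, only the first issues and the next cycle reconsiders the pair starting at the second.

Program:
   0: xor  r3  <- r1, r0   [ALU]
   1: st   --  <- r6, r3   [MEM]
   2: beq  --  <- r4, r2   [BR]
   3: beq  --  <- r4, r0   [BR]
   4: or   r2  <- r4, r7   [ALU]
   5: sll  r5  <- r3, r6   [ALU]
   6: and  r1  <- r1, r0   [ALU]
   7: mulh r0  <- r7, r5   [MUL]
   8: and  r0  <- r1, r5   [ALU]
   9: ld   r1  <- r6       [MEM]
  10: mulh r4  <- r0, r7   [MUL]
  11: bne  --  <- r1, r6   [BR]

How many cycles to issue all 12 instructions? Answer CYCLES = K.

CYCLES = 8

#0 head=0: xor.ALU i0 RAW r3
#1 head=1: st.MEM beq.BR i1&i2 dual
#2 head=3: beq.BR or.ALU i3&i4 dual
#3 head=5: sll.ALU and.ALU i5&i6 dual
#4 head=7: mulh.MUL i7 WAW r0
#5 head=8: and.ALU ld.MEM i8&i9 dual
#6 head=10: mulh.MUL i10 no-port MUL/BR
#7 head=11: bne.BR i11 tail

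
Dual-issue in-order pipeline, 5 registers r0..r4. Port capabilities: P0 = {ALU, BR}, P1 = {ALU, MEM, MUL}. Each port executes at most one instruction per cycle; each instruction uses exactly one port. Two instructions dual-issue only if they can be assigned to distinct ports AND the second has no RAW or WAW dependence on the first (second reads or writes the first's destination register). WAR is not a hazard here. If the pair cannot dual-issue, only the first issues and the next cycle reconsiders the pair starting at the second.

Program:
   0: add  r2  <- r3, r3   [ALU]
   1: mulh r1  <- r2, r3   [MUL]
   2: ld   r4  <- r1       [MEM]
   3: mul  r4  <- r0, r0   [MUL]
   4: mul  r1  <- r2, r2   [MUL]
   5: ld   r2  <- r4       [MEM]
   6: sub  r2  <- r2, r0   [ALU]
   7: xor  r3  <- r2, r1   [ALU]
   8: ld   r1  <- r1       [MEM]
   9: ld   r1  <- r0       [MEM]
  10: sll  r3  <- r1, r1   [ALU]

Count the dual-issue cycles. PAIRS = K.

t=0 i0:add.ALU ; RAW r2
t=1 i1:mulh.MUL ; no-port MUL/MEM
t=2 i2:ld.MEM ; no-port MEM/MUL
t=3 i3:mul.MUL ; no-port MUL/MUL
t=4 i4:mul.MUL ; no-port MUL/MEM
t=5 i5:ld.MEM ; RAW+WAW r2
t=6 i6:sub.ALU ; RAW r2
t=7 i7&i8:xor.ALU;ld.MEM ; dual
t=8 i9:ld.MEM ; RAW r1
t=9 i10:sll.ALU ; tail

PAIRS = 1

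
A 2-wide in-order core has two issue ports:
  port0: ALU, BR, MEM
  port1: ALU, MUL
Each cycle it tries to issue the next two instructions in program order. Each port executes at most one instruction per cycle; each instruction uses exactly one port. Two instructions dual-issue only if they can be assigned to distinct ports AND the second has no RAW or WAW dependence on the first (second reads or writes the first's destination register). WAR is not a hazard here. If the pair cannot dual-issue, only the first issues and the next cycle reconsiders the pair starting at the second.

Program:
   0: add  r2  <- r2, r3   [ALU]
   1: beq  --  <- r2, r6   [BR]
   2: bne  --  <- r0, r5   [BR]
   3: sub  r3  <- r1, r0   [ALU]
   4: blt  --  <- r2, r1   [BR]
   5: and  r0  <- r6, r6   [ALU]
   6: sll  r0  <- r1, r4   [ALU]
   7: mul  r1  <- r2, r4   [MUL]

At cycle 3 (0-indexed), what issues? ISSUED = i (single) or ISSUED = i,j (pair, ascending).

ISSUED = 4,5

  cy0 -> i0 (add) RAW r2
  cy1 -> i1 (beq) no-port BR/BR
  cy2 -> i2+i3 (bne;sub) 2-wide
  cy3 -> i4+i5 (blt;and) 2-wide
  cy4 -> i6+i7 (sll;mul) 2-wide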